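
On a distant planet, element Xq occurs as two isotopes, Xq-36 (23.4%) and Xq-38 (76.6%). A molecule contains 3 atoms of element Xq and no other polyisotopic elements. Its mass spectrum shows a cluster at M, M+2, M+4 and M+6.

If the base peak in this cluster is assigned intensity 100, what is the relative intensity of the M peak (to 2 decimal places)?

Binomial terms of (0.234 + 0.766)^3: M 0.0128, M+2 0.1258, M+4 0.4119, M+6 0.4495 → M+6 is the base peak.
P(M+6) = C(3,3) × 0.234^0 × 0.766^3 = 1 × 1.0000 × 0.4494551 = 0.449455 (base)
P(M) = C(3,0) × 0.234^3 × 0.766^0 = 1 × 0.0128129 × 1.0000 = 0.012813
Relative intensity = 0.012813 / 0.449455 × 100 = 2.85

2.85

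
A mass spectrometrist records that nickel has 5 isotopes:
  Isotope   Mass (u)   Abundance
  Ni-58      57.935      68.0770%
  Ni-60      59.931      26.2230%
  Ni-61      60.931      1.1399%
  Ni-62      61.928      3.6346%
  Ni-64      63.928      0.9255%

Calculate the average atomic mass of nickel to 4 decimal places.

The abundance-weighted mean is 0.680770 × 57.935 + 0.262230 × 59.931 + 0.011399 × 60.931 + 0.036346 × 61.928 + 0.009255 × 63.928
= 39.44041 + 15.71571 + 0.69455 + 2.25084 + 0.59165 = 58.69316 u

58.6932 u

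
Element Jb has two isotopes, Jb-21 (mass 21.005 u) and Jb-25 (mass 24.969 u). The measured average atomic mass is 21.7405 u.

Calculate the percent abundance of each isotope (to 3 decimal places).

Jb-21: 81.446%, Jb-25: 18.554%

Writing the weighted mean with unknown fraction x of Jb-21:
21.005·x + 24.969·(1 − x) = 21.7405
(21.005 − 24.969)·x = 21.7405 − 24.969
x = -3.2285 / -3.964 = 0.81446 → 81.446% Jb-21, 18.554% Jb-25.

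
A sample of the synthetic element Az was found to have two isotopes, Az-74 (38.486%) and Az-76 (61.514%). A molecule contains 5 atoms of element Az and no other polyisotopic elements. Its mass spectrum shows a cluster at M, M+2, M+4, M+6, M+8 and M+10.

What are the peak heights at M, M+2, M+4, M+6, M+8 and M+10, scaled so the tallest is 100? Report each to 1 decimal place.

Expanding (0.38486 + 0.61514)^5:
P(M) = 0.38486^5 = 0.008443
P(M+2) = 5 × 0.38486^4 × 0.61514^1 = 0.067477
P(M+4) = 10 × 0.38486^3 × 0.61514^2 = 0.215703
P(M+6) = 10 × 0.38486^2 × 0.61514^3 = 0.344768
P(M+8) = 5 × 0.38486^1 × 0.61514^4 = 0.275530
P(M+10) = 0.61514^5 = 0.088078
The M+6 peak is largest (0.344768); scaling to 100 gives 2.4 : 19.6 : 62.6 : 100.0 : 79.9 : 25.5.

2.4 : 19.6 : 62.6 : 100.0 : 79.9 : 25.5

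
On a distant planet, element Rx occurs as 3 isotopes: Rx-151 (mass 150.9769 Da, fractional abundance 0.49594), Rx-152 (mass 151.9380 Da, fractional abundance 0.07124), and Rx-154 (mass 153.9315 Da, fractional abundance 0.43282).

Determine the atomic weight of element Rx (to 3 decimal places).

152.324 Da

Average mass = Σ (abundance × isotope mass) = 0.49594 × 150.9769 + 0.07124 × 151.9380 + 0.43282 × 153.9315
= 74.87548 + 10.82406 + 66.62463 = 152.32417 Da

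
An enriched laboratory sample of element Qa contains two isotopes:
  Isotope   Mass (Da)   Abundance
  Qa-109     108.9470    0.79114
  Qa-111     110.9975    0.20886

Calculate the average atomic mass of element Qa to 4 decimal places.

Ar = Σ fᵢ·mᵢ = 0.79114 × 108.9470 + 0.20886 × 110.9975
= 86.19233 + 23.18294 = 109.37527 Da

109.3753 Da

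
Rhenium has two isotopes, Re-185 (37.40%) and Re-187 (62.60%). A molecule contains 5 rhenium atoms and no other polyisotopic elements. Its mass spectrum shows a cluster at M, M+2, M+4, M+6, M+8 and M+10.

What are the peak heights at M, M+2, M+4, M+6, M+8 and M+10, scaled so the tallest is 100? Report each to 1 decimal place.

Each Re atom is independently Re-185 (p = 0.3740) or Re-187 (q = 0.6260); the cluster is the binomial expansion (p + q)^5.
P(M) = 0.3740^5 = 0.007317
P(M+2) = 5 × 0.3740^4 × 0.6260^1 = 0.061239
P(M+4) = 10 × 0.3740^3 × 0.6260^2 = 0.205005
P(M+6) = 10 × 0.3740^2 × 0.6260^3 = 0.343136
P(M+8) = 5 × 0.3740^1 × 0.6260^4 = 0.287170
P(M+10) = 0.6260^5 = 0.096133
The M+6 peak is largest (0.343136); scaling to 100 gives 2.1 : 17.8 : 59.7 : 100.0 : 83.7 : 28.0.

2.1 : 17.8 : 59.7 : 100.0 : 83.7 : 28.0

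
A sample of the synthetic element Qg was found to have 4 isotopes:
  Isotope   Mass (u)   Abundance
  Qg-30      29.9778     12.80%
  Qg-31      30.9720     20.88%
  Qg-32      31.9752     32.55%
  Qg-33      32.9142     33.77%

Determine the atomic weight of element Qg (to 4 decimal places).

The abundance-weighted mean is 0.1280 × 29.9778 + 0.2088 × 30.9720 + 0.3255 × 31.9752 + 0.3377 × 32.9142
= 3.83716 + 6.46695 + 10.40793 + 11.11513 = 31.82717 u

31.8272 u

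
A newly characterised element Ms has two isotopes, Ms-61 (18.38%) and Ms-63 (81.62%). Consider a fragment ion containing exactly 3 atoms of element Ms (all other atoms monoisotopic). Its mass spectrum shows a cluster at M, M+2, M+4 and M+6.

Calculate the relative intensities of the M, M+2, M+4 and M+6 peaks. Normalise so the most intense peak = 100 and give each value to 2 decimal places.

Each Ms atom is independently Ms-61 (p = 0.1838) or Ms-63 (q = 0.8162); the cluster is the binomial expansion (p + q)^3.
P(M) = 0.1838^3 = 0.006209
P(M+2) = 3 × 0.1838^2 × 0.8162^1 = 0.082720
P(M+4) = 3 × 0.1838^1 × 0.8162^2 = 0.367333
P(M+6) = 0.8162^3 = 0.543738
The M+6 peak is largest (0.543738); scaling to 100 gives 1.14 : 15.21 : 67.56 : 100.00.

1.14 : 15.21 : 67.56 : 100.00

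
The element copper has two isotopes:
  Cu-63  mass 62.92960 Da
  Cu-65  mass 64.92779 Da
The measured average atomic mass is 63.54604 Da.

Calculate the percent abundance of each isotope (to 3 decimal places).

Let x be the fractional abundance of Cu-63; then Cu-65 has abundance 1 − x.
62.92960·x + 64.92779·(1 − x) = 63.54604
(62.92960 − 64.92779)·x = 63.54604 − 64.92779
x = -1.38175 / -1.99819 = 0.69150 → 69.150% Cu-63, 30.850% Cu-65.

Cu-63: 69.150%, Cu-65: 30.850%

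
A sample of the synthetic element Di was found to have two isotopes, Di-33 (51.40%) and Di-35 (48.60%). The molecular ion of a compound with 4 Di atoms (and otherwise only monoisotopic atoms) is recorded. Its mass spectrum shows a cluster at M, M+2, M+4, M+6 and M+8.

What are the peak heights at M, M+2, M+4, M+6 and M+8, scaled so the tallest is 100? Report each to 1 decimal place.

The 4 Di atoms are independent, so intensities follow the terms of (0.5140 + 0.4860)^4.
P(M) = 0.5140^4 = 0.069800
P(M+2) = 4 × 0.5140^3 × 0.4860^1 = 0.263989
P(M+4) = 6 × 0.5140^2 × 0.4860^2 = 0.374412
P(M+6) = 4 × 0.5140^1 × 0.4860^3 = 0.236011
P(M+8) = 0.4860^4 = 0.055789
The M+4 peak is largest (0.374412); scaling to 100 gives 18.6 : 70.5 : 100.0 : 63.0 : 14.9.

18.6 : 70.5 : 100.0 : 63.0 : 14.9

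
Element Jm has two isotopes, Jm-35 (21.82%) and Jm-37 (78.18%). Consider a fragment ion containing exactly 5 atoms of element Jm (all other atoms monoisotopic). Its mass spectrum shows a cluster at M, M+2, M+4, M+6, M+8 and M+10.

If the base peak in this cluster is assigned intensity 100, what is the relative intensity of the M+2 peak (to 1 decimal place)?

2.2

(0.2182 + 0.7818)^5 gives M 0.0005, M+2 0.0089, M+4 0.0635, M+6 0.2275, M+8 0.4076, M+10 0.2921; the largest is M+8.
P(M+8) = C(5,4) × 0.2182^1 × 0.7818^4 = 5 × 0.2182 × 0.37357918 = 0.407575 (base)
P(M+2) = C(5,1) × 0.2182^4 × 0.7818^1 = 5 × 0.00226683 × 0.7818 = 0.008861
Relative intensity = 0.008861 / 0.407575 × 100 = 2.2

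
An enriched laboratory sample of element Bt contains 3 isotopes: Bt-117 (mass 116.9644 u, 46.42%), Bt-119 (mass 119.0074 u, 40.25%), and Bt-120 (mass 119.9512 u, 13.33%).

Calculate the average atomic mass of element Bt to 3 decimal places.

118.185 u

The abundance-weighted mean is 0.4642 × 116.9644 + 0.4025 × 119.0074 + 0.1333 × 119.9512
= 54.29487 + 47.90048 + 15.98949 = 118.18484 u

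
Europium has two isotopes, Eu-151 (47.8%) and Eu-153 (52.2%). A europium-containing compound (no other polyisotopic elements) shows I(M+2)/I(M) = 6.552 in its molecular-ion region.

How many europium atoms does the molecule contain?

6

The M+2/M ratio from n Eu atoms is n · q/p = n · 0.522/0.478.
n = 6.552 × 0.478/0.522 = 6.00 ≈ 6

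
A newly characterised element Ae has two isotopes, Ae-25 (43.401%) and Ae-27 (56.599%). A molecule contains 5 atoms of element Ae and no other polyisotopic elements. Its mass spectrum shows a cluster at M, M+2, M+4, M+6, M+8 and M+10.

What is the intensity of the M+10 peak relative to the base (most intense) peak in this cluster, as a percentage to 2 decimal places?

(0.43401 + 0.56599)^5 gives M 0.0154, M+2 0.1004, M+4 0.2619, M+6 0.3415, M+8 0.2227, M+10 0.0581; the largest is M+6.
P(M+6) = C(5,3) × 0.43401^2 × 0.56599^3 = 10 × 0.18836468 × 0.18131189 = 0.341528 (base)
P(M+10) = C(5,5) × 0.43401^0 × 0.56599^5 = 1 × 1.0000 × 0.0580823 = 0.058082
Relative intensity = 0.058082 / 0.341528 × 100 = 17.01

17.01%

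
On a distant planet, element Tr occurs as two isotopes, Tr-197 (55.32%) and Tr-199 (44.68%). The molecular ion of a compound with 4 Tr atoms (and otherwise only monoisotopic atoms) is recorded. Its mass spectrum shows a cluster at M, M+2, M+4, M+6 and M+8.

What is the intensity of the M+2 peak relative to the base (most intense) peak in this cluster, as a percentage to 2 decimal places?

82.54%

Binomial terms of (0.5532 + 0.4468)^4: M 0.0937, M+2 0.3026, M+4 0.3666, M+6 0.1974, M+8 0.0399 → M+4 is the base peak.
P(M+4) = C(4,2) × 0.5532^2 × 0.4468^2 = 6 × 0.30603024 × 0.19963024 = 0.366557 (base)
P(M+2) = C(4,1) × 0.5532^3 × 0.4468^1 = 4 × 0.16929593 × 0.4468 = 0.302566
Relative intensity = 0.302566 / 0.366557 × 100 = 82.54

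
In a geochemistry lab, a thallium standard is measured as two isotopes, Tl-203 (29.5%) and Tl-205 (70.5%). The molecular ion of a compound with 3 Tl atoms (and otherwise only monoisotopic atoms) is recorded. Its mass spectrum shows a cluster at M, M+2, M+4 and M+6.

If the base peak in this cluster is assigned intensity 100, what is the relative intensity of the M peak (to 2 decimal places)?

Binomial terms of (0.295 + 0.705)^3: M 0.0257, M+2 0.1841, M+4 0.4399, M+6 0.3504 → M+4 is the base peak.
P(M+4) = C(3,2) × 0.295^1 × 0.705^2 = 3 × 0.2950 × 0.497025 = 0.439867 (base)
P(M) = C(3,0) × 0.295^3 × 0.705^0 = 1 × 0.02567237 × 1.0000 = 0.025672
Relative intensity = 0.025672 / 0.439867 × 100 = 5.84

5.84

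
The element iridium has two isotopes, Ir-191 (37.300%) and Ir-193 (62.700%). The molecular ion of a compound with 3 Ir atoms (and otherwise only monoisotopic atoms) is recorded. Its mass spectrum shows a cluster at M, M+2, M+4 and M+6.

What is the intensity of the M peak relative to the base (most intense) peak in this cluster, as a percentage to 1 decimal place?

Binomial terms of (0.37300 + 0.62700)^3: M 0.0519, M+2 0.2617, M+4 0.4399, M+6 0.2465 → M+4 is the base peak.
P(M+4) = C(3,2) × 0.37300^1 × 0.62700^2 = 3 × 0.3730 × 0.393129 = 0.439911 (base)
P(M) = C(3,0) × 0.37300^3 × 0.62700^0 = 1 × 0.05189512 × 1.0000 = 0.051895
Relative intensity = 0.051895 / 0.439911 × 100 = 11.8

11.8%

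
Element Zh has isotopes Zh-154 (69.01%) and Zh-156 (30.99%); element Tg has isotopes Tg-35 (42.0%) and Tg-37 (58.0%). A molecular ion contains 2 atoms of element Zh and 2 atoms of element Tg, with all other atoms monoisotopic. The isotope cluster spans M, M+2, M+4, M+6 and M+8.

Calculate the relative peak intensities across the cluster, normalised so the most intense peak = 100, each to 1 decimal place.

Element Zh pattern (n=2): 0.47623801 : 0.42772398 : 0.09603801
Element Tg pattern (n=2): 0.1764 : 0.4872 : 0.3364
Convolve the two distributions (both contribute in 2-u steps):
  M: 0.47623801×0.1764 = 0.084008
  M+2: 0.47623801×0.4872 + 0.42772398×0.1764 = 0.307474
  M+4: 0.47623801×0.3364 + 0.42772398×0.4872 + 0.09603801×0.1764 = 0.385535
  M+6: 0.42772398×0.3364 + 0.09603801×0.4872 = 0.190676
  M+8: 0.09603801×0.3364 = 0.032307
Scale to base peak (0.385535) = 100: 21.8 : 79.8 : 100.0 : 49.5 : 8.4

21.8 : 79.8 : 100.0 : 49.5 : 8.4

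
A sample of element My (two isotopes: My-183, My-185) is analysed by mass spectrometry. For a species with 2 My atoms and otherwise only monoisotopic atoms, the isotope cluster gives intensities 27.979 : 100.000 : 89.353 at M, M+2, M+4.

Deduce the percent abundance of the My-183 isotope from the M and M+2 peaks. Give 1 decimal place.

35.9%

Let p = fractional abundance of My-183. I(M+2)/I(M) = [C(2,1)·p^1·(1−p)] / p^2 = 2·(1−p)/p = 100.000/27.979 = 3.5741
(1−p)/p = 3.5741/2 = 1.7871  ⇒  p = 1/(1 + 1.7871) = 0.3588
My-183: 35.9%, My-185: 64.1%.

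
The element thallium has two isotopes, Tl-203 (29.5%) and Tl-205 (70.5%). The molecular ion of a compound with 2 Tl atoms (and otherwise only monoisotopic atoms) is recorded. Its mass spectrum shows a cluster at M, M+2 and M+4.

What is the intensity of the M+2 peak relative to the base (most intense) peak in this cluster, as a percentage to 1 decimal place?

83.7%

Term probabilities: M 0.0870, M+2 0.4160, M+4 0.4970. Base peak = M+4.
P(M+4) = C(2,2) × 0.295^0 × 0.705^2 = 1 × 1.0000 × 0.497025 = 0.497025 (base)
P(M+2) = C(2,1) × 0.295^1 × 0.705^1 = 2 × 0.2950 × 0.7050 = 0.415950
Relative intensity = 0.415950 / 0.497025 × 100 = 83.7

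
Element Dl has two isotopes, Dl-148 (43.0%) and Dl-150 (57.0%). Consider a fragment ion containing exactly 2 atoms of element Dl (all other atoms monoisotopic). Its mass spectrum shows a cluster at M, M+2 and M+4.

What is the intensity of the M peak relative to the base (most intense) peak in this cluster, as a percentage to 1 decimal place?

37.7%

Term probabilities: M 0.1849, M+2 0.4902, M+4 0.3249. Base peak = M+2.
P(M+2) = C(2,1) × 0.430^1 × 0.570^1 = 2 × 0.4300 × 0.5700 = 0.490200 (base)
P(M) = C(2,0) × 0.430^2 × 0.570^0 = 1 × 0.1849 × 1.0000 = 0.184900
Relative intensity = 0.184900 / 0.490200 × 100 = 37.7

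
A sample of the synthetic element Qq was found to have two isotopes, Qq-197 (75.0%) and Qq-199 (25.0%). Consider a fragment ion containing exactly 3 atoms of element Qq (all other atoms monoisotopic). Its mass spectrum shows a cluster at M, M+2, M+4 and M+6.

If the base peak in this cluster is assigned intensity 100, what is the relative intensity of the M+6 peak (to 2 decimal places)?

Binomial terms of (0.750 + 0.250)^3: M 0.4219, M+2 0.4219, M+4 0.1406, M+6 0.0156 → M is the base peak.
P(M) = C(3,0) × 0.750^3 × 0.250^0 = 1 × 0.421875 × 1.0000 = 0.421875 (base)
P(M+6) = C(3,3) × 0.750^0 × 0.250^3 = 1 × 1.0000 × 0.015625 = 0.015625
Relative intensity = 0.015625 / 0.421875 × 100 = 3.70

3.70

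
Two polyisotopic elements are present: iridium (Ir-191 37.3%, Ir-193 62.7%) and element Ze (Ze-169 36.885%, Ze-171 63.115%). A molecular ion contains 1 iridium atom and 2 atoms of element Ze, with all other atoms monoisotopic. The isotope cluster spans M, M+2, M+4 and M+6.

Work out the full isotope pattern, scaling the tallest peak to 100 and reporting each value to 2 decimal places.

11.52 : 58.79 : 100.00 : 56.70

Iridium pattern (n=1): 0.3730 : 0.6270
Element Ze pattern (n=2): 0.13605032 : 0.46559935 : 0.39835032
Convolve the two distributions (both contribute in 2-u steps):
  M: 0.3730×0.13605032 = 0.050747
  M+2: 0.3730×0.46559935 + 0.6270×0.13605032 = 0.258972
  M+4: 0.3730×0.39835032 + 0.6270×0.46559935 = 0.440515
  M+6: 0.6270×0.39835032 = 0.249766
Scale to base peak (0.440515) = 100: 11.52 : 58.79 : 100.00 : 56.70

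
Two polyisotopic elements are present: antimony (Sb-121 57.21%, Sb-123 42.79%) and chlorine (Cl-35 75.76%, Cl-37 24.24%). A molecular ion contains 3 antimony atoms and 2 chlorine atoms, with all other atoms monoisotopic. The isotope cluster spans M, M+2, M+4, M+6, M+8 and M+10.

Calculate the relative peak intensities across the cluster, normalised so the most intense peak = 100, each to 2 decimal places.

31.09 : 89.65 : 100.00 : 53.54 : 13.67 : 1.33

Antimony pattern (n=3): 0.18724742 : 0.42015297 : 0.3142518 : 0.07834781
Chlorine pattern (n=2): 0.57395776 : 0.36728448 : 0.05875776
Convolve the two distributions (both contribute in 2-u steps):
  M: 0.18724742×0.57395776 = 0.107472
  M+2: 0.18724742×0.36728448 + 0.42015297×0.57395776 = 0.309923
  M+4: 0.18724742×0.05875776 + 0.42015297×0.36728448 + 0.3142518×0.57395776 = 0.345685
  M+6: 0.42015297×0.05875776 + 0.3142518×0.36728448 + 0.07834781×0.57395776 = 0.185075
  M+8: 0.3142518×0.05875776 + 0.07834781×0.36728448 = 0.047241
  M+10: 0.07834781×0.05875776 = 0.004604
Scale to base peak (0.345685) = 100: 31.09 : 89.65 : 100.00 : 53.54 : 13.67 : 1.33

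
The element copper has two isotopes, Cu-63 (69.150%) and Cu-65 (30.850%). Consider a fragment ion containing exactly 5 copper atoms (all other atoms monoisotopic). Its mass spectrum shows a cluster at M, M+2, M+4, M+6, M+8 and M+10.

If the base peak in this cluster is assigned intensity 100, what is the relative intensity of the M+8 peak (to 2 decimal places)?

Binomial terms of (0.69150 + 0.30850)^5: M 0.1581, M+2 0.3527, M+4 0.3147, M+6 0.1404, M+8 0.0313, M+10 0.0028 → M+2 is the base peak.
P(M+2) = C(5,1) × 0.69150^4 × 0.30850^1 = 5 × 0.2286487 × 0.3085 = 0.352691 (base)
P(M+8) = C(5,4) × 0.69150^1 × 0.30850^4 = 5 × 0.6915 × 0.00905776 = 0.031317
Relative intensity = 0.031317 / 0.352691 × 100 = 8.88

8.88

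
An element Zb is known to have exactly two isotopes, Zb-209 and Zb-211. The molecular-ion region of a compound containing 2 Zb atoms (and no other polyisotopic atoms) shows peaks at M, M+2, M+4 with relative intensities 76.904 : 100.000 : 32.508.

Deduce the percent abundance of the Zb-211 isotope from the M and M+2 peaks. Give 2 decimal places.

Let p = fractional abundance of Zb-209. I(M+2)/I(M) = [C(2,1)·p^1·(1−p)] / p^2 = 2·(1−p)/p = 100.000/76.904 = 1.3003
(1−p)/p = 1.3003/2 = 0.6502  ⇒  p = 1/(1 + 0.6502) = 0.6060
Zb-209: 60.60%, Zb-211: 39.40%.

39.40%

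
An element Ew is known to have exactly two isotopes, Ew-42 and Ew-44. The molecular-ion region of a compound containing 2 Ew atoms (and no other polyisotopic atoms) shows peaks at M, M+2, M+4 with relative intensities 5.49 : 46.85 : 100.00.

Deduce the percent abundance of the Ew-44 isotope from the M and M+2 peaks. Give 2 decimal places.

Let p = fractional abundance of Ew-42. I(M+2)/I(M) = [C(2,1)·p^1·(1−p)] / p^2 = 2·(1−p)/p = 46.85/5.49 = 8.5337
(1−p)/p = 8.5337/2 = 4.2668  ⇒  p = 1/(1 + 4.2668) = 0.1899
Ew-42: 18.99%, Ew-44: 81.01%.

81.01%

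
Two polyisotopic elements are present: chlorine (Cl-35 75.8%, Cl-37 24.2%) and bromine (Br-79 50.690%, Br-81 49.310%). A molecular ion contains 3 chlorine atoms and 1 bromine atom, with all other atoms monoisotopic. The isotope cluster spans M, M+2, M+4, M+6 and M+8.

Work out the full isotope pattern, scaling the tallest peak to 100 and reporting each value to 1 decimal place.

51.8 : 100.0 : 64.1 : 17.1 : 1.6

Chlorine pattern (n=3): 0.43551951 : 0.41713346 : 0.13317454 : 0.01417249
Bromine pattern (n=1): 0.5069 : 0.4931
Convolve the two distributions (both contribute in 2-u steps):
  M: 0.43551951×0.5069 = 0.220765
  M+2: 0.43551951×0.4931 + 0.41713346×0.5069 = 0.426200
  M+4: 0.41713346×0.4931 + 0.13317454×0.5069 = 0.273195
  M+6: 0.13317454×0.4931 + 0.01417249×0.5069 = 0.072852
  M+8: 0.01417249×0.4931 = 0.006988
Scale to base peak (0.426200) = 100: 51.8 : 100.0 : 64.1 : 17.1 : 1.6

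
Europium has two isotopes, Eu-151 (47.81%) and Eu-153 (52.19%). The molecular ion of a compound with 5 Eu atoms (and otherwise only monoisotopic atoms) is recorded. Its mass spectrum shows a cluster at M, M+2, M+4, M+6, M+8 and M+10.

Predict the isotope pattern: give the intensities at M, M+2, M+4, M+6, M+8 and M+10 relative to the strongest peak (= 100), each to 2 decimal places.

Each Eu atom is independently Eu-151 (p = 0.4781) or Eu-153 (q = 0.5219); the cluster is the binomial expansion (p + q)^5.
P(M) = 0.4781^5 = 0.024980
P(M+2) = 5 × 0.4781^4 × 0.5219^1 = 0.136343
P(M+4) = 10 × 0.4781^3 × 0.5219^2 = 0.297667
P(M+6) = 10 × 0.4781^2 × 0.5219^3 = 0.324937
P(M+8) = 5 × 0.4781^1 × 0.5219^4 = 0.177353
P(M+10) = 0.5219^5 = 0.038720
The M+6 peak is largest (0.324937); scaling to 100 gives 7.69 : 41.96 : 91.61 : 100.00 : 54.58 : 11.92.

7.69 : 41.96 : 91.61 : 100.00 : 54.58 : 11.92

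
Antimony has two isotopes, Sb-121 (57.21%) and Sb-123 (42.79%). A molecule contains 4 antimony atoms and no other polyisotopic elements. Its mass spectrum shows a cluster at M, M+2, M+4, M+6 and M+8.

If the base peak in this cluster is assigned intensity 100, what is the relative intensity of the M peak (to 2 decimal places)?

29.79

(0.5721 + 0.4279)^4 gives M 0.1071, M+2 0.3205, M+4 0.3596, M+6 0.1793, M+8 0.0335; the largest is M+4.
P(M+4) = C(4,2) × 0.5721^2 × 0.4279^2 = 6 × 0.32729841 × 0.18309841 = 0.359567 (base)
P(M) = C(4,0) × 0.5721^4 × 0.4279^0 = 1 × 0.10712425 × 1.0000 = 0.107124
Relative intensity = 0.107124 / 0.359567 × 100 = 29.79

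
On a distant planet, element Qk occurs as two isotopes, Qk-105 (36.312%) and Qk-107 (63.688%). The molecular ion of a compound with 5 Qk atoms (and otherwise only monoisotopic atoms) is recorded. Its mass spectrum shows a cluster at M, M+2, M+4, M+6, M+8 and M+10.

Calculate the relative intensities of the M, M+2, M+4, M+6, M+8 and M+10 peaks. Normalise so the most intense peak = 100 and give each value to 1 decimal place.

1.9 : 16.3 : 57.0 : 100.0 : 87.7 : 30.8

Expanding (0.36312 + 0.63688)^5:
P(M) = 0.36312^5 = 0.006313
P(M+2) = 5 × 0.36312^4 × 0.63688^1 = 0.055364
P(M+4) = 10 × 0.36312^3 × 0.63688^2 = 0.194207
P(M+6) = 10 × 0.36312^2 × 0.63688^3 = 0.340622
P(M+8) = 5 × 0.36312^1 × 0.63688^4 = 0.298711
P(M+10) = 0.63688^5 = 0.104782
The M+6 peak is largest (0.340622); scaling to 100 gives 1.9 : 16.3 : 57.0 : 100.0 : 87.7 : 30.8.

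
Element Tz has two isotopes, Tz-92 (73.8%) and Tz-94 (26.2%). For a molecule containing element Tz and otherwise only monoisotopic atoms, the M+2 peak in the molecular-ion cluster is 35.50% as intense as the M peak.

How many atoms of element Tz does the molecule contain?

With n Tz atoms, P(M+2)/P(M) = C(n,1)·p^(n−1)q / p^n = n·q/p = n · 0.262/0.738.
n = 0.3550 × 0.738/0.262 = 1.00 ≈ 1

1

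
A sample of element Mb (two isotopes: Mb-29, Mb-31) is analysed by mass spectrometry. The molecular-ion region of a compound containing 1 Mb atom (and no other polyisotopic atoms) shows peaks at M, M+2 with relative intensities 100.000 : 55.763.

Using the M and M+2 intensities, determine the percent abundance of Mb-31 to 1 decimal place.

35.8%

Let p = fractional abundance of Mb-29. I(M+2)/I(M) = [C(1,1)·p^0·(1−p)] / p^1 = 1·(1−p)/p = 55.763/100.000 = 0.5576
(1−p)/p = 0.5576/1 = 0.5576  ⇒  p = 1/(1 + 0.5576) = 0.6420
Mb-29: 64.2%, Mb-31: 35.8%.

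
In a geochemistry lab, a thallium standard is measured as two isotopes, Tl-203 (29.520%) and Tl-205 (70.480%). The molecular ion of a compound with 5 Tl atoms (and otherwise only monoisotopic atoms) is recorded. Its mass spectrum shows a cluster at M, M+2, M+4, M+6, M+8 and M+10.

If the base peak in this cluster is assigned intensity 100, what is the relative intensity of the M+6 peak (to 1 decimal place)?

Binomial terms of (0.29520 + 0.70480)^5: M 0.0022, M+2 0.0268, M+4 0.1278, M+6 0.3051, M+8 0.3642, M+10 0.1739 → M+8 is the base peak.
P(M+8) = C(5,4) × 0.29520^1 × 0.70480^4 = 5 × 0.2952 × 0.24675365 = 0.364208 (base)
P(M+6) = C(5,3) × 0.29520^2 × 0.70480^3 = 10 × 0.08714304 × 0.35010449 = 0.305092
Relative intensity = 0.305092 / 0.364208 × 100 = 83.8

83.8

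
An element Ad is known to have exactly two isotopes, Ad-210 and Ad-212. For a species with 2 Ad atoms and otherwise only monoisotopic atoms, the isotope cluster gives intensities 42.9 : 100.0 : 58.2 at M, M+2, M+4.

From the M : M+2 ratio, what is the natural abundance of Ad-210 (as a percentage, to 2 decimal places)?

46.18%

If p is the fraction of Ad that is Ad-210, then I(M+2)/I(M) = [C(2,1)·p^1·(1−p)] / p^2 = 2·(1−p)/p = 100.0/42.9 = 2.3310
(1−p)/p = 2.3310/2 = 1.1655  ⇒  p = 1/(1 + 1.1655) = 0.4618
Ad-210: 46.18%, Ad-212: 53.82%.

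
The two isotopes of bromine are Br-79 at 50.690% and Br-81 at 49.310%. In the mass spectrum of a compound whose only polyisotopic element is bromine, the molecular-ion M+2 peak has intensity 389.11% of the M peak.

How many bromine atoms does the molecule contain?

4

For n independent Br atoms, I(M+2)/I(M) = n · (abundance Br-81) / (abundance Br-79) = n · 0.49310/0.50690.
n = 3.8911 × 0.50690/0.49310 = 4.00 ≈ 4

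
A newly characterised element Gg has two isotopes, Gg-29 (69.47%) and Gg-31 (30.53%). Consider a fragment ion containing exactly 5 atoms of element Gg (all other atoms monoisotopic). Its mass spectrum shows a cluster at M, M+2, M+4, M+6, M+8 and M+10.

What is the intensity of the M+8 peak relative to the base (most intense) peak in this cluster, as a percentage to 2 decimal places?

8.49%

Term probabilities: M 0.1618, M+2 0.3555, M+4 0.3125, M+6 0.1373, M+8 0.0302, M+10 0.0027. Base peak = M+2.
P(M+2) = C(5,1) × 0.6947^4 × 0.3053^1 = 5 × 0.23291057 × 0.3053 = 0.355538 (base)
P(M+8) = C(5,4) × 0.6947^1 × 0.3053^4 = 5 × 0.6947 × 0.00868775 = 0.030177
Relative intensity = 0.030177 / 0.355538 × 100 = 8.49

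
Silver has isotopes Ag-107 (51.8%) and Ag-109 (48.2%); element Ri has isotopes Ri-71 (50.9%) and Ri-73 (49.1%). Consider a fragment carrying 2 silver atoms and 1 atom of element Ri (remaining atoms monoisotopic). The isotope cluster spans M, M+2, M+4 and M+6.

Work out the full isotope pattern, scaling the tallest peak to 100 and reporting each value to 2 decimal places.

Silver pattern (n=2): 0.268324 : 0.499352 : 0.232324
Element Ri pattern (n=1): 0.5090 : 0.4910
Convolve the two distributions (both contribute in 2-u steps):
  M: 0.268324×0.5090 = 0.136577
  M+2: 0.268324×0.4910 + 0.499352×0.5090 = 0.385917
  M+4: 0.499352×0.4910 + 0.232324×0.5090 = 0.363435
  M+6: 0.232324×0.4910 = 0.114071
Scale to base peak (0.385917) = 100: 35.39 : 100.00 : 94.17 : 29.56

35.39 : 100.00 : 94.17 : 29.56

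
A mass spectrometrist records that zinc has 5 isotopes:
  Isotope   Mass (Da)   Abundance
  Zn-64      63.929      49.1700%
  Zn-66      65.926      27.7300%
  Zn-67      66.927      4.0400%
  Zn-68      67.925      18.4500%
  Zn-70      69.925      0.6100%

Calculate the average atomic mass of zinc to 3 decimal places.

65.378 Da

Ar = Σ fᵢ·mᵢ = 0.491700 × 63.929 + 0.277300 × 65.926 + 0.040400 × 66.927 + 0.184500 × 67.925 + 0.006100 × 69.925
= 31.4339 + 18.2813 + 2.7039 + 12.5322 + 0.4265 = 65.3778 Da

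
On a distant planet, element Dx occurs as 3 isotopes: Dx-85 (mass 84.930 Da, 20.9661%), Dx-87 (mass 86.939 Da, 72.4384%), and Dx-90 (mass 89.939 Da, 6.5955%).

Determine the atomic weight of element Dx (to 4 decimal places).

Weight each isotope mass by its fractional abundance: 0.209661 × 84.930 + 0.724384 × 86.939 + 0.065955 × 89.939
= 17.80651 + 62.97722 + 5.93193 = 86.71566 Da

86.7157 Da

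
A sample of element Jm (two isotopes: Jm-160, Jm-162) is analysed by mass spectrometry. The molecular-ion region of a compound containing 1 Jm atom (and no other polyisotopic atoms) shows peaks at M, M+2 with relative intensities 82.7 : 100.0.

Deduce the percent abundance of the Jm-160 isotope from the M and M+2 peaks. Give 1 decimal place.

If p is the fraction of Jm that is Jm-160, then I(M+2)/I(M) = [C(1,1)·p^0·(1−p)] / p^1 = 1·(1−p)/p = 100.0/82.7 = 1.2092
(1−p)/p = 1.2092/1 = 1.2092  ⇒  p = 1/(1 + 1.2092) = 0.4527
Jm-160: 45.3%, Jm-162: 54.7%.

45.3%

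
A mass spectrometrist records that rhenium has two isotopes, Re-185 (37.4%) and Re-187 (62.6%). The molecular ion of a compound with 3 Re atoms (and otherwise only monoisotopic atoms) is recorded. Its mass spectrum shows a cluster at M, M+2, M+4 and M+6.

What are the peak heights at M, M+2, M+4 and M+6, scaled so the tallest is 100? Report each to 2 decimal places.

Each Re atom is independently Re-185 (p = 0.374) or Re-187 (q = 0.626); the cluster is the binomial expansion (p + q)^3.
P(M) = 0.374^3 = 0.052314
P(M+2) = 3 × 0.374^2 × 0.626^1 = 0.262687
P(M+4) = 3 × 0.374^1 × 0.626^2 = 0.439685
P(M+6) = 0.626^3 = 0.245314
The M+4 peak is largest (0.439685); scaling to 100 gives 11.90 : 59.74 : 100.00 : 55.79.

11.90 : 59.74 : 100.00 : 55.79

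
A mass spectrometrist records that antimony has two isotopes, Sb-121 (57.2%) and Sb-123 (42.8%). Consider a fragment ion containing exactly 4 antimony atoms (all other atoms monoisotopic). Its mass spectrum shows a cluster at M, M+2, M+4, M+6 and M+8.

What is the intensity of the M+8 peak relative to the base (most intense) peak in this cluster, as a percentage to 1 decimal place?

9.3%

(0.572 + 0.428)^4 gives M 0.1070, M+2 0.3204, M+4 0.3596, M+6 0.1794, M+8 0.0336; the largest is M+4.
P(M+4) = C(4,2) × 0.572^2 × 0.428^2 = 6 × 0.327184 × 0.183184 = 0.359609 (base)
P(M+8) = C(4,4) × 0.572^0 × 0.428^4 = 1 × 1.0000 × 0.03355638 = 0.033556
Relative intensity = 0.033556 / 0.359609 × 100 = 9.3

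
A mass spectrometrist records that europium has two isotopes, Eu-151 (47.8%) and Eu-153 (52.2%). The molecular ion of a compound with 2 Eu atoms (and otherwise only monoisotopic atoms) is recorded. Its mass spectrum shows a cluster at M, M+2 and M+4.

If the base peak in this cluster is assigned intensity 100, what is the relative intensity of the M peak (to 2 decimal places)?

45.79

Term probabilities: M 0.2285, M+2 0.4990, M+4 0.2725. Base peak = M+2.
P(M+2) = C(2,1) × 0.478^1 × 0.522^1 = 2 × 0.4780 × 0.5220 = 0.499032 (base)
P(M) = C(2,0) × 0.478^2 × 0.522^0 = 1 × 0.228484 × 1.0000 = 0.228484
Relative intensity = 0.228484 / 0.499032 × 100 = 45.79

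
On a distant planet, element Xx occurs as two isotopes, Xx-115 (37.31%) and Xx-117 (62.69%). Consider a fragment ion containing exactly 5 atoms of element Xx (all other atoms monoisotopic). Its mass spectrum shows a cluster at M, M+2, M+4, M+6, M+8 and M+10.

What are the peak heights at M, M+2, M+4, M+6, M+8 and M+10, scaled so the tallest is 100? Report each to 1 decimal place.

The 5 Xx atoms are independent, so intensities follow the terms of (0.3731 + 0.6269)^5.
P(M) = 0.3731^5 = 0.007230
P(M+2) = 5 × 0.3731^4 × 0.6269^1 = 0.060739
P(M+4) = 10 × 0.3731^3 × 0.6269^2 = 0.204114
P(M+6) = 10 × 0.3731^2 × 0.6269^3 = 0.342961
P(M+8) = 5 × 0.3731^1 × 0.6269^4 = 0.288130
P(M+10) = 0.6269^5 = 0.096826
The M+6 peak is largest (0.342961); scaling to 100 gives 2.1 : 17.7 : 59.5 : 100.0 : 84.0 : 28.2.

2.1 : 17.7 : 59.5 : 100.0 : 84.0 : 28.2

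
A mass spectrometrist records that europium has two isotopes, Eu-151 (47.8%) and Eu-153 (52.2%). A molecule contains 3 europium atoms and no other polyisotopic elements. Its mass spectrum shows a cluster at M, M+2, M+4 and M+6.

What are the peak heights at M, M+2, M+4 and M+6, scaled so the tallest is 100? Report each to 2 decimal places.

27.95 : 91.57 : 100.00 : 36.40

The 3 Eu atoms are independent, so intensities follow the terms of (0.478 + 0.522)^3.
P(M) = 0.478^3 = 0.109215
P(M+2) = 3 × 0.478^2 × 0.522^1 = 0.357806
P(M+4) = 3 × 0.478^1 × 0.522^2 = 0.390742
P(M+6) = 0.522^3 = 0.142237
The M+4 peak is largest (0.390742); scaling to 100 gives 27.95 : 91.57 : 100.00 : 36.40.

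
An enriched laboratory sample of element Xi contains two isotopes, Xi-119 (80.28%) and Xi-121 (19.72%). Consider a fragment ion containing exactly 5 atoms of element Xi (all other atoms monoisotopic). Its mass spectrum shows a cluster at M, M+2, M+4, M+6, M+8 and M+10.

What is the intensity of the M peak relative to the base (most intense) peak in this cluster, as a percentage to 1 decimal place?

81.4%

Term probabilities: M 0.3335, M+2 0.4095, M+4 0.2012, M+6 0.0494, M+8 0.0061, M+10 0.0003. Base peak = M+2.
P(M+2) = C(5,1) × 0.8028^4 × 0.1972^1 = 5 × 0.41536458 × 0.1972 = 0.409549 (base)
P(M) = C(5,0) × 0.8028^5 × 0.1972^0 = 1 × 0.33345468 × 1.0000 = 0.333455
Relative intensity = 0.333455 / 0.409549 × 100 = 81.4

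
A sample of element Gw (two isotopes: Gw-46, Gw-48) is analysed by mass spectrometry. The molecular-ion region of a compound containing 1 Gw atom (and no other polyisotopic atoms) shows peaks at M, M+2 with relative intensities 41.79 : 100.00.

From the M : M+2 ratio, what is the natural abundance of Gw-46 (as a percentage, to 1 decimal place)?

Write p for the Gw-46 fraction. I(M+2)/I(M) = [C(1,1)·p^0·(1−p)] / p^1 = 1·(1−p)/p = 100.00/41.79 = 2.3929
(1−p)/p = 2.3929/1 = 2.3929  ⇒  p = 1/(1 + 2.3929) = 0.2947
Gw-46: 29.5%, Gw-48: 70.5%.

29.5%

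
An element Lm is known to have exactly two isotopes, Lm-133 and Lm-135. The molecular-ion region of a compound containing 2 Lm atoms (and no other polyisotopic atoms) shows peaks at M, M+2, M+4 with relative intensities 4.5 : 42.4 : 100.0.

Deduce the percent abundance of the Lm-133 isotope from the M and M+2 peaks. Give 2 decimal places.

17.51%

Let p = fractional abundance of Lm-133. I(M+2)/I(M) = [C(2,1)·p^1·(1−p)] / p^2 = 2·(1−p)/p = 42.4/4.5 = 9.4222
(1−p)/p = 9.4222/2 = 4.7111  ⇒  p = 1/(1 + 4.7111) = 0.1751
Lm-133: 17.51%, Lm-135: 82.49%.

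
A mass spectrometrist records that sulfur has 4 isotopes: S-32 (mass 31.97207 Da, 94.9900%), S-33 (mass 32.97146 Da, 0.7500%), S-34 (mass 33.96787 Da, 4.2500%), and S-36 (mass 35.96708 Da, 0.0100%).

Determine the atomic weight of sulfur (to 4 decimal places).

Average mass = Σ (abundance × isotope mass) = 0.949900 × 31.97207 + 0.007500 × 32.97146 + 0.042500 × 33.96787 + 0.000100 × 35.96708
= 30.370269 + 0.247286 + 1.443634 + 0.003597 = 32.064786 Da

32.0648 Da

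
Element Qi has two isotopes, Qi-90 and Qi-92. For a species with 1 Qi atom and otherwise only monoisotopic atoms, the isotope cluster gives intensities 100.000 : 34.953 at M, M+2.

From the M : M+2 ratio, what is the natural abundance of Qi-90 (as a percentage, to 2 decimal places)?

Write p for the Qi-90 fraction. I(M+2)/I(M) = [C(1,1)·p^0·(1−p)] / p^1 = 1·(1−p)/p = 34.953/100.000 = 0.3495
(1−p)/p = 0.3495/1 = 0.3495  ⇒  p = 1/(1 + 0.3495) = 0.7410
Qi-90: 74.10%, Qi-92: 25.90%.

74.10%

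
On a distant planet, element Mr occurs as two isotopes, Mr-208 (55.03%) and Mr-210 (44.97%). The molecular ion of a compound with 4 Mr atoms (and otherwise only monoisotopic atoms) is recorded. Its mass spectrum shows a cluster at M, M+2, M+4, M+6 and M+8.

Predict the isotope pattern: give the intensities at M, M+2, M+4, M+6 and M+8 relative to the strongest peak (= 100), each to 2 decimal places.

24.96 : 81.58 : 100.00 : 54.48 : 11.13

Expanding (0.5503 + 0.4497)^4:
P(M) = 0.5503^4 = 0.091706
P(M+2) = 4 × 0.5503^3 × 0.4497^1 = 0.299765
P(M+4) = 6 × 0.5503^2 × 0.4497^2 = 0.367448
P(M+6) = 4 × 0.5503^1 × 0.4497^3 = 0.200183
P(M+8) = 0.4497^4 = 0.040897
The M+4 peak is largest (0.367448); scaling to 100 gives 24.96 : 81.58 : 100.00 : 54.48 : 11.13.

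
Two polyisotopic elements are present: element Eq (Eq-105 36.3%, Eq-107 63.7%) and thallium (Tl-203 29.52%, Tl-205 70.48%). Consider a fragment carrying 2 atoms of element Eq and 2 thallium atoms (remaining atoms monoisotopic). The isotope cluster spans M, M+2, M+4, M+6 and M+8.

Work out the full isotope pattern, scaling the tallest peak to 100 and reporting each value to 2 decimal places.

Element Eq pattern (n=2): 0.131769 : 0.462462 : 0.405769
Thallium pattern (n=2): 0.08714304 : 0.41611392 : 0.49674304
Convolve the two distributions (both contribute in 2-u steps):
  M: 0.131769×0.08714304 = 0.011483
  M+2: 0.131769×0.41611392 + 0.462462×0.08714304 = 0.095131
  M+4: 0.131769×0.49674304 + 0.462462×0.41611392 + 0.405769×0.08714304 = 0.293252
  M+6: 0.462462×0.49674304 + 0.405769×0.41611392 = 0.398571
  M+8: 0.405769×0.49674304 = 0.201563
Scale to base peak (0.398571) = 100: 2.88 : 23.87 : 73.58 : 100.00 : 50.57

2.88 : 23.87 : 73.58 : 100.00 : 50.57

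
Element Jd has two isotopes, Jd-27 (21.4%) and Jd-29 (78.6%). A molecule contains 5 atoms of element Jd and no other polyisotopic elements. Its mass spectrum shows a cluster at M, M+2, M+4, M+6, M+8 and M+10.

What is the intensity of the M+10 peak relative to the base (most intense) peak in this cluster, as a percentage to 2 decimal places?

73.46%

Binomial terms of (0.214 + 0.786)^5: M 0.0004, M+2 0.0082, M+4 0.0605, M+6 0.2224, M+8 0.4084, M+10 0.3000 → M+8 is the base peak.
P(M+8) = C(5,4) × 0.214^1 × 0.786^4 = 5 × 0.2140 × 0.3816719 = 0.408389 (base)
P(M+10) = C(5,5) × 0.214^0 × 0.786^5 = 1 × 1.0000 × 0.29999411 = 0.299994
Relative intensity = 0.299994 / 0.408389 × 100 = 73.46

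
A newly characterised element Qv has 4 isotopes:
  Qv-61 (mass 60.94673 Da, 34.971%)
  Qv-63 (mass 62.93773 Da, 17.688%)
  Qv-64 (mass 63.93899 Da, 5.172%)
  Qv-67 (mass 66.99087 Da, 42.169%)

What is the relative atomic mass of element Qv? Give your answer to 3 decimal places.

Weight each isotope mass by its fractional abundance: 0.34971 × 60.94673 + 0.17688 × 62.93773 + 0.05172 × 63.93899 + 0.42169 × 66.99087
= 21.313681 + 11.132426 + 3.306925 + 28.249380 = 64.002412 Da

64.002 Da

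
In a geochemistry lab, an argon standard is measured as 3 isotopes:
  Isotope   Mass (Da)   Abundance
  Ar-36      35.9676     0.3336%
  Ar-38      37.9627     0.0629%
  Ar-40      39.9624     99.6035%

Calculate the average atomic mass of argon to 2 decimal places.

The abundance-weighted mean is 0.003336 × 35.9676 + 0.000629 × 37.9627 + 0.996035 × 39.9624
= 0.11999 + 0.02388 + 39.80395 = 39.94782 Da

39.95 Da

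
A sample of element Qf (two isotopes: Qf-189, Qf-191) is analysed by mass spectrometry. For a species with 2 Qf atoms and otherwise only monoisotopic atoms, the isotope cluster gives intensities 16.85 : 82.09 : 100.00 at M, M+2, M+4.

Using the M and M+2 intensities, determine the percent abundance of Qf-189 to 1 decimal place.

29.1%

If p is the fraction of Qf that is Qf-189, then I(M+2)/I(M) = [C(2,1)·p^1·(1−p)] / p^2 = 2·(1−p)/p = 82.09/16.85 = 4.8718
(1−p)/p = 4.8718/2 = 2.4359  ⇒  p = 1/(1 + 2.4359) = 0.2910
Qf-189: 29.1%, Qf-191: 70.9%.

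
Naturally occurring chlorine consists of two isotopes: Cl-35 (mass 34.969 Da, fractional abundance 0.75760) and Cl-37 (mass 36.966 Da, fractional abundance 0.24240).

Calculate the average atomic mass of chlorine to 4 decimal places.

35.4531 Da

Ar = Σ fᵢ·mᵢ = 0.75760 × 34.969 + 0.24240 × 36.966
= 26.49251 + 8.96056 = 35.45307 Da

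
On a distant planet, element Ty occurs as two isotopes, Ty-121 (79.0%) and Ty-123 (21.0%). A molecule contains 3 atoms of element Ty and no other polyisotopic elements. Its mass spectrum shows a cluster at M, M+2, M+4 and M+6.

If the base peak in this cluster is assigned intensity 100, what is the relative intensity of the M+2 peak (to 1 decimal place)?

(0.790 + 0.210)^3 gives M 0.4930, M+2 0.3932, M+4 0.1045, M+6 0.0093; the largest is M.
P(M) = C(3,0) × 0.790^3 × 0.210^0 = 1 × 0.493039 × 1.0000 = 0.493039 (base)
P(M+2) = C(3,1) × 0.790^2 × 0.210^1 = 3 × 0.6241 × 0.2100 = 0.393183
Relative intensity = 0.393183 / 0.493039 × 100 = 79.7

79.7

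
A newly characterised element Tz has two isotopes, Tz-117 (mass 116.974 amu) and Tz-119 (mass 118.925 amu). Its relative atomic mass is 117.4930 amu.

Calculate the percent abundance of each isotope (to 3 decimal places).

Writing the weighted mean with unknown fraction x of Tz-117:
116.974·x + 118.925·(1 − x) = 117.4930
(116.974 − 118.925)·x = 117.4930 − 118.925
x = -1.4320 / -1.951 = 0.73398 → 73.398% Tz-117, 26.602% Tz-119.

Tz-117: 73.398%, Tz-119: 26.602%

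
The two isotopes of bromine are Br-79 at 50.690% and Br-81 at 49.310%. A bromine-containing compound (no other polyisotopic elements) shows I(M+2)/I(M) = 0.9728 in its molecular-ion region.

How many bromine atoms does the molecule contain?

1

With n Br atoms, P(M+2)/P(M) = C(n,1)·p^(n−1)q / p^n = n·q/p = n · 0.49310/0.50690.
n = 0.9728 × 0.50690/0.49310 = 1.00 ≈ 1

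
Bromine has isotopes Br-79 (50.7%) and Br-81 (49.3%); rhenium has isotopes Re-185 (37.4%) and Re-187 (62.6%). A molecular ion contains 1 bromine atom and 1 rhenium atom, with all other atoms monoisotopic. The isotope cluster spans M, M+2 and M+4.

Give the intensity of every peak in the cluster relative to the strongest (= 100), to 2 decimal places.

37.79 : 100.00 : 61.51

Bromine pattern (n=1): 0.5070 : 0.4930
Rhenium pattern (n=1): 0.3740 : 0.6260
Convolve the two distributions (both contribute in 2-u steps):
  M: 0.5070×0.3740 = 0.189618
  M+2: 0.5070×0.6260 + 0.4930×0.3740 = 0.501764
  M+4: 0.4930×0.6260 = 0.308618
Scale to base peak (0.501764) = 100: 37.79 : 100.00 : 61.51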